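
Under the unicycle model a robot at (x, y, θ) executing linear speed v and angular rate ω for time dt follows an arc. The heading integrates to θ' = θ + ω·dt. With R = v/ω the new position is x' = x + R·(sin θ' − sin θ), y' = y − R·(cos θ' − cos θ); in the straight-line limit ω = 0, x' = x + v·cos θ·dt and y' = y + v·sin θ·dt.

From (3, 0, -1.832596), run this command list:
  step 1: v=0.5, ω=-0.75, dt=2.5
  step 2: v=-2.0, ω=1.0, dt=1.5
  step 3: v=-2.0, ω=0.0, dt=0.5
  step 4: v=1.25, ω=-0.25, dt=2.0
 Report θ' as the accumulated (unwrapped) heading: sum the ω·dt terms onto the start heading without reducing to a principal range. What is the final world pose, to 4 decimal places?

(3.3562, -0.6506, -2.7076)

step 1: θ'=-3.7076 (R=-0.6667) → pose (1.9985, -0.3902, -3.7076)
step 2: θ'=-2.2076 (R=-2.0000) → pose (4.6791, 0.1087, -2.2076)
step 3: θ'=-2.2076 (straight) → pose (5.2737, 0.9127, -2.2076)
step 4: θ'=-2.7076 (R=-5.0000) → pose (3.3562, -0.6506, -2.7076)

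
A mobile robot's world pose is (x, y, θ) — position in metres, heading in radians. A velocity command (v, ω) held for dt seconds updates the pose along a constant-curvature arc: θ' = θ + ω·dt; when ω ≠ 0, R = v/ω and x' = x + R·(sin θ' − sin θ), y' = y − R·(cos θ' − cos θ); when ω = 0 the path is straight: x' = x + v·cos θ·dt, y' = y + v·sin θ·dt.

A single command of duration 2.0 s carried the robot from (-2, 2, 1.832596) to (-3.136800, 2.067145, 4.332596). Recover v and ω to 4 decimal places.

Δθ = 4.332596 − 1.832596 = 2.500000
ω = Δθ/dt = 2.500000/2.0 = 1.2500
R = Δx/(sin θ' − sin θ) = 0.6000
v = R·ω = 0.6000·1.2500 = 0.7500

v = 0.7500, ω = 1.2500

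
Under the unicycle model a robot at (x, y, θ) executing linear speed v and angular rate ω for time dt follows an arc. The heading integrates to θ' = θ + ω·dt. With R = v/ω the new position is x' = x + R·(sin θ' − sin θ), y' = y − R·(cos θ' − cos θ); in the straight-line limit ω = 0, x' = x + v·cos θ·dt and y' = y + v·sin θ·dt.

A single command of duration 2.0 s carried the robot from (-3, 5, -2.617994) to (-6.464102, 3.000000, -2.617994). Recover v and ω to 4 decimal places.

Δθ = -2.617994 − -2.617994 = 0.000000
ω = Δθ/dt = 0.000000/2.0 = 0.0000
ω = 0 → v = (Δx·cos θ + Δy·sin θ)/dt = 2.0000

v = 2.0000, ω = 0.0000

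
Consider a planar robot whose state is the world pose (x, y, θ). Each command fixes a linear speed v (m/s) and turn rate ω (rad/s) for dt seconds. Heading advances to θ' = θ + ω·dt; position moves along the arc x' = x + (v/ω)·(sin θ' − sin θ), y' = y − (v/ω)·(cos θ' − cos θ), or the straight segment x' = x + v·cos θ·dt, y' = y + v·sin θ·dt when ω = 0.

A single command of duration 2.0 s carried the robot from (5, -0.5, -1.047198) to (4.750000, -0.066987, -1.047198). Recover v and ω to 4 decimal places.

v = -0.2500, ω = 0.0000

Δθ = -1.047198 − -1.047198 = 0.000000
ω = Δθ/dt = 0.000000/2.0 = 0.0000
ω = 0 → v = (Δx·cos θ + Δy·sin θ)/dt = -0.2500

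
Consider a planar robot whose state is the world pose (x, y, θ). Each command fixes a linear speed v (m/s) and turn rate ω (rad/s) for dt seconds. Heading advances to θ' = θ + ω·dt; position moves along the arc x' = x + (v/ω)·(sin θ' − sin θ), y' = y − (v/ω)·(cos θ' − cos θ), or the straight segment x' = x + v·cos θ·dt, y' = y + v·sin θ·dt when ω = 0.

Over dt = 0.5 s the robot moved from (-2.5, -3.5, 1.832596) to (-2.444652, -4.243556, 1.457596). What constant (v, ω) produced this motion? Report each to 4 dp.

Δθ = 1.457596 − 1.832596 = -0.375000
ω = Δθ/dt = -0.375000/0.5 = -0.7500
R = −Δy/(cos θ' − cos θ) = 2.0000
v = R·ω = 2.0000·-0.7500 = -1.5000

v = -1.5000, ω = -0.7500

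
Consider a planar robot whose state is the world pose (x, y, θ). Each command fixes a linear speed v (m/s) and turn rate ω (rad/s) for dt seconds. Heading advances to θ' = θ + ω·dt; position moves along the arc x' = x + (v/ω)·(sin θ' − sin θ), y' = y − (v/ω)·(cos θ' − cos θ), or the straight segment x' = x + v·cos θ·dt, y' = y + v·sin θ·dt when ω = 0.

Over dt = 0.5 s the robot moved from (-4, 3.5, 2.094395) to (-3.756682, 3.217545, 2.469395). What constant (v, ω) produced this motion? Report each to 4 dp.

v = -0.7500, ω = 0.7500

Δθ = 2.469395 − 2.094395 = 0.375000
ω = Δθ/dt = 0.375000/0.5 = 0.7500
R = −Δy/(cos θ' − cos θ) = -1.0000
v = R·ω = -1.0000·0.7500 = -0.7500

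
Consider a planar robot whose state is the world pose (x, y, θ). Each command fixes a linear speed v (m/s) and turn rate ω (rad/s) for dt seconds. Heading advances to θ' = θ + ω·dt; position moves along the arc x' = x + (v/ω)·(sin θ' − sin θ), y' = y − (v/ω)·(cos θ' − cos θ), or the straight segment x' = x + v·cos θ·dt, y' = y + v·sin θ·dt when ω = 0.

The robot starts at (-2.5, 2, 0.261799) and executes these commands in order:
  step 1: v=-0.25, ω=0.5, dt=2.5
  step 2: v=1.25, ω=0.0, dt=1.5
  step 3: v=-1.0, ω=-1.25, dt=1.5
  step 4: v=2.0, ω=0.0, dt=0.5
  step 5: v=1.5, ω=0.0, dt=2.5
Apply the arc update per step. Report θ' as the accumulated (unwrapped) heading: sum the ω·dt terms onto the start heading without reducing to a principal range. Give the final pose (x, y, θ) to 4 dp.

step 1: θ'=1.5118 (R=-0.5000) → pose (-2.8697, 1.5465, 1.5118)
step 2: θ'=1.5118 (straight) → pose (-2.7592, 3.4183, 1.5118)
step 3: θ'=-0.3632 (R=0.8000) → pose (-3.8420, 2.7176, -0.3632)
step 4: θ'=-0.3632 (straight) → pose (-2.9072, 2.3623, -0.3632)
step 5: θ'=-0.3632 (straight) → pose (0.5981, 1.0301, -0.3632)

(0.5981, 1.0301, -0.3632)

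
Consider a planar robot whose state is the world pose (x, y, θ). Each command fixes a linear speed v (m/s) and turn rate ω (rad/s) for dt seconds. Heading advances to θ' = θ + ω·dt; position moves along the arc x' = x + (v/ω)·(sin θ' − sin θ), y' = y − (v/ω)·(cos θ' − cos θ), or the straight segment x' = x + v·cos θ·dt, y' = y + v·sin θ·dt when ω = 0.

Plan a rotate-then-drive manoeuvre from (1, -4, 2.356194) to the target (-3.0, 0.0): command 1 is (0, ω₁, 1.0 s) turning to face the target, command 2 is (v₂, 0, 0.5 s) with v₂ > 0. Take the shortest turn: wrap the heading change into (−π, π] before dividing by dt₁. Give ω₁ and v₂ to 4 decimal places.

heading to target = atan2(0−-4, -3−1) = 2.3562
Δθ = wrap(2.3562 − 2.3562) = 0.0000; ω₁ = Δθ/dt₁ = 0.0000
distance = √((-3−1)² + (0−-4)²) = 5.6569; v₂ = distance/dt₂ = 11.3137

ω₁ = 0.0000, v₂ = 11.3137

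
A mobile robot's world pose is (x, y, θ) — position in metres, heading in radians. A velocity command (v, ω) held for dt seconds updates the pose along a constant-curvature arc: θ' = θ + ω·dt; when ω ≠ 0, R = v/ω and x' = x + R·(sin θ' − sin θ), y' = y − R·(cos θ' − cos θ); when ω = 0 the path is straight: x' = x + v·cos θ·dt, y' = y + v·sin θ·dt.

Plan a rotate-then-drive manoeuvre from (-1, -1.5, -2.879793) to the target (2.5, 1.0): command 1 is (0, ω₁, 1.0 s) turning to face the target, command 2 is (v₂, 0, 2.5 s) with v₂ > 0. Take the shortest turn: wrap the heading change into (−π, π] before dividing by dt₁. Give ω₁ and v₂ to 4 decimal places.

heading to target = atan2(1−-1.5, 2.5−-1) = 0.6202
Δθ = wrap(0.6202 − -2.8798) = -2.7831; ω₁ = Δθ/dt₁ = -2.7831
distance = √((2.5−-1)² + (1−-1.5)²) = 4.3012; v₂ = distance/dt₂ = 1.7205

ω₁ = -2.7831, v₂ = 1.7205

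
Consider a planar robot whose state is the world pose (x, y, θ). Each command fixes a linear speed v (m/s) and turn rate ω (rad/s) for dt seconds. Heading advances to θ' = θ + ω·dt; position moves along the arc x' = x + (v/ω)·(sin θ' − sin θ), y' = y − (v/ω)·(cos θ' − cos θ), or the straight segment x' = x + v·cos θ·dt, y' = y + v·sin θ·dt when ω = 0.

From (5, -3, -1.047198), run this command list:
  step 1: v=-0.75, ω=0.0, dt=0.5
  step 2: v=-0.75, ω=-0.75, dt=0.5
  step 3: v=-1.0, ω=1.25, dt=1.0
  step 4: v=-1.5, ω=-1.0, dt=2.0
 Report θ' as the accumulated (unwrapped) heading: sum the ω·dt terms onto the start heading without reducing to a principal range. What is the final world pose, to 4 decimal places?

step 1: θ'=-1.0472 (straight) → pose (4.8125, -2.6752, -1.0472)
step 2: θ'=-1.4222 (R=1.0000) → pose (4.6895, -2.3233, -1.4222)
step 3: θ'=-0.1722 (R=-0.8000) → pose (4.0354, -1.6536, -0.1722)
step 4: θ'=-2.1722 (R=1.5000) → pose (3.0556, 0.6729, -2.1722)

(3.0556, 0.6729, -2.1722)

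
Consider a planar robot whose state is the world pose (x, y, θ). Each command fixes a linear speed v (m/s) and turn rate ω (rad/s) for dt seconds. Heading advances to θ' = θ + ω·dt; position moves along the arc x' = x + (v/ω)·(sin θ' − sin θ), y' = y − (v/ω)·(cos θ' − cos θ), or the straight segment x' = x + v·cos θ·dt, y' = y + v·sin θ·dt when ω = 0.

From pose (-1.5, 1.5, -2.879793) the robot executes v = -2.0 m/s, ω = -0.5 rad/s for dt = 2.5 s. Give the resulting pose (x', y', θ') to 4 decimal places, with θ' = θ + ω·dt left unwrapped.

θ' = -2.8798 + -0.5·2.5 = -4.1298
R = v/ω = -2.0/-0.5 = 4.0000
x' = -1.5 + 4.0000·(sin -4.1298 − sin -2.8798) = 2.8754
y' = 1.5 − 4.0000·(cos -4.1298 − cos -2.8798) = -0.1629

(2.8754, -0.1629, -4.1298)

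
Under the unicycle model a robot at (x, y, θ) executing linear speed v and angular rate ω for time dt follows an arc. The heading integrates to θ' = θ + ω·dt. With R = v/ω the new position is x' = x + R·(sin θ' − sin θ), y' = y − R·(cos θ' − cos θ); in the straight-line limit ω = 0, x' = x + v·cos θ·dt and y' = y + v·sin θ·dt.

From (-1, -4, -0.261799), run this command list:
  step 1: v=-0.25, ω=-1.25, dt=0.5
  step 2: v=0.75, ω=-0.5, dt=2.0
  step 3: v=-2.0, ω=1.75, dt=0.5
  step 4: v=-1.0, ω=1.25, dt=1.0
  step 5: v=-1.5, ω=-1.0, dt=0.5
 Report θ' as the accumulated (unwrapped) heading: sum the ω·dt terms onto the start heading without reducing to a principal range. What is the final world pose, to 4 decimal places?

step 1: θ'=-0.8868 (R=0.2000) → pose (-1.1032, -3.9332, -0.8868)
step 2: θ'=-1.8868 (R=-1.5000) → pose (-0.8401, -5.3472, -1.8868)
step 3: θ'=-1.0118 (R=-1.1429) → pose (-0.9575, -4.3859, -1.0118)
step 4: θ'=0.2382 (R=-0.8000) → pose (-1.8245, -4.0328, 0.2382)
step 5: θ'=-0.2618 (R=1.5000) → pose (-2.5666, -4.0240, -0.2618)

(-2.5666, -4.0240, -0.2618)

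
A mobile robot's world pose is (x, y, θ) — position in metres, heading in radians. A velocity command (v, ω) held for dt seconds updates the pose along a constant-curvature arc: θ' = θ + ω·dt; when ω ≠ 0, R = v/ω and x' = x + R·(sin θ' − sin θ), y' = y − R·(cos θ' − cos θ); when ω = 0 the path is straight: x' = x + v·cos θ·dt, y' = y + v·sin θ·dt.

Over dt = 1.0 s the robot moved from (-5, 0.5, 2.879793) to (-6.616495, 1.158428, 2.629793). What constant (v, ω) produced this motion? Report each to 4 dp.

Δθ = 2.629793 − 2.879793 = -0.250000
ω = Δθ/dt = -0.250000/1.0 = -0.2500
R = Δx/(sin θ' − sin θ) = -7.0000
v = R·ω = -7.0000·-0.2500 = 1.7500

v = 1.7500, ω = -0.2500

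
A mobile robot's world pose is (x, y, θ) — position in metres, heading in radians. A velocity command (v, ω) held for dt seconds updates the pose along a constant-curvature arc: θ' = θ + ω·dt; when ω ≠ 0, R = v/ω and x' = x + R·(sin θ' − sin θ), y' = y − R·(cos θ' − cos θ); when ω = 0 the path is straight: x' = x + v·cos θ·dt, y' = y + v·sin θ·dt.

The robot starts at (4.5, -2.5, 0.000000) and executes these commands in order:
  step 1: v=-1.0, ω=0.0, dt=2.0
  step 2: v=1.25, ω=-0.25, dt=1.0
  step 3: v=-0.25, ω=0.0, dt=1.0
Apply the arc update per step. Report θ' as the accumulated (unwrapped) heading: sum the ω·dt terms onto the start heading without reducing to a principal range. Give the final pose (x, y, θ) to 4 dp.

(3.4948, -2.5936, -0.2500)

step 1: θ'=0.0000 (straight) → pose (2.5000, -2.5000, 0.0000)
step 2: θ'=-0.2500 (R=-5.0000) → pose (3.7370, -2.6554, -0.2500)
step 3: θ'=-0.2500 (straight) → pose (3.4948, -2.5936, -0.2500)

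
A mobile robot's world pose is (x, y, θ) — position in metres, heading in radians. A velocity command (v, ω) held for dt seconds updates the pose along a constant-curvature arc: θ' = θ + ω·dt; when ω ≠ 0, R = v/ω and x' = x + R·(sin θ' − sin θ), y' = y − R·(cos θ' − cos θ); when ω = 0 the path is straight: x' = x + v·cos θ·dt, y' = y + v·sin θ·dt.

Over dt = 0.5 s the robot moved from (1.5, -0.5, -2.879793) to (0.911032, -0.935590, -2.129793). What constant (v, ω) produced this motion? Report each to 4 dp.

v = 1.5000, ω = 1.5000

Δθ = -2.129793 − -2.879793 = 0.750000
ω = Δθ/dt = 0.750000/0.5 = 1.5000
R = Δx/(sin θ' − sin θ) = 1.0000
v = R·ω = 1.0000·1.5000 = 1.5000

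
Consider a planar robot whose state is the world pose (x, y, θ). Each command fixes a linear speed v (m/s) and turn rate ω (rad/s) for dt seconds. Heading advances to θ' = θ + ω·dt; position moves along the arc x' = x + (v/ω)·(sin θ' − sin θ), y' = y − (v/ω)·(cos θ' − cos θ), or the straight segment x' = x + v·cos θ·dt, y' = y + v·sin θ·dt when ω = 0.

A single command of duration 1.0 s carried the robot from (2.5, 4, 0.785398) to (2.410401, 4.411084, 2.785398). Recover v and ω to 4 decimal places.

Δθ = 2.785398 − 0.785398 = 2.000000
ω = Δθ/dt = 2.000000/1.0 = 2.0000
R = −Δy/(cos θ' − cos θ) = 0.2500
v = R·ω = 0.2500·2.0000 = 0.5000

v = 0.5000, ω = 2.0000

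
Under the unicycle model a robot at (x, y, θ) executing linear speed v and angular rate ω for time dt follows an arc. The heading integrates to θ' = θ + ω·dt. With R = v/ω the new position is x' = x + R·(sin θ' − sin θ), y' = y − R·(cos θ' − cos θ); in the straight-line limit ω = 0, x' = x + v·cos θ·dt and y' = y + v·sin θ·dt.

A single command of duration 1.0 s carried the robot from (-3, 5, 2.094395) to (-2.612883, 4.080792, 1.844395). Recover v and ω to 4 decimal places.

Δθ = 1.844395 − 2.094395 = -0.250000
ω = Δθ/dt = -0.250000/1.0 = -0.2500
R = −Δy/(cos θ' − cos θ) = 4.0000
v = R·ω = 4.0000·-0.2500 = -1.0000

v = -1.0000, ω = -0.2500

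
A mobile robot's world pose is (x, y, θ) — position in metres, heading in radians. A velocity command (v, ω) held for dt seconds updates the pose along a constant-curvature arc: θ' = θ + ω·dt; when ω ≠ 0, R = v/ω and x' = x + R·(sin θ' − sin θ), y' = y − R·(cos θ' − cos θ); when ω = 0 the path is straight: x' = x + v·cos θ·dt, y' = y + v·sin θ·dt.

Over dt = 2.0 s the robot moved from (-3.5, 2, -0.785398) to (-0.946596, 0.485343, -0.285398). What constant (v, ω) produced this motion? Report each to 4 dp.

v = 1.5000, ω = 0.2500

Δθ = -0.285398 − -0.785398 = 0.500000
ω = Δθ/dt = 0.500000/2.0 = 0.2500
R = Δx/(sin θ' − sin θ) = 6.0000
v = R·ω = 6.0000·0.2500 = 1.5000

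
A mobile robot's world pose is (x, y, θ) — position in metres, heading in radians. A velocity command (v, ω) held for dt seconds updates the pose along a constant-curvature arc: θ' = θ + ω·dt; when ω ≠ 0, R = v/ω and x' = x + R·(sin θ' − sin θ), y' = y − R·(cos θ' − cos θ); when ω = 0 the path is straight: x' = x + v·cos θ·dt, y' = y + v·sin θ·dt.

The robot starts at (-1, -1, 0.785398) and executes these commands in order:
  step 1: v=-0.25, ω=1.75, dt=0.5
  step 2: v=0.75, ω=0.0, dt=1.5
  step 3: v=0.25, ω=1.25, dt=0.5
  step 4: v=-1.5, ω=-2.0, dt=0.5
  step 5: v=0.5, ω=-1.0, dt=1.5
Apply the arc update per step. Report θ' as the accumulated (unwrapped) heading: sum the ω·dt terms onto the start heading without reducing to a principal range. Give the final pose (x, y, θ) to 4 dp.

step 1: θ'=1.6604 (R=-0.1429) → pose (-1.0413, -1.1138, 1.6604)
step 2: θ'=1.6604 (straight) → pose (-1.1419, 0.0067, 1.6604)
step 3: θ'=2.2854 (R=0.2000) → pose (-1.1901, 0.1199, 2.2854)
step 4: θ'=1.2854 (R=0.7500) → pose (-1.0369, -0.5828, 1.2854)
step 5: θ'=-0.2146 (R=-0.5000) → pose (-0.4507, -0.2350, -0.2146)

(-0.4507, -0.2350, -0.2146)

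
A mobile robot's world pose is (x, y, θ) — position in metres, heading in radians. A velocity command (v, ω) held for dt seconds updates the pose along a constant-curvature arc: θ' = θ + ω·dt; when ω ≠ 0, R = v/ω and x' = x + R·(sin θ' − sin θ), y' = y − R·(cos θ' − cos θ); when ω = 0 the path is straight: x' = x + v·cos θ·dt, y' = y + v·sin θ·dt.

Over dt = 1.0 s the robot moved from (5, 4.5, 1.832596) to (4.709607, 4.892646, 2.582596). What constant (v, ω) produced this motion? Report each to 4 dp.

v = 0.5000, ω = 0.7500

Δθ = 2.582596 − 1.832596 = 0.750000
ω = Δθ/dt = 0.750000/1.0 = 0.7500
R = −Δy/(cos θ' − cos θ) = 0.6667
v = R·ω = 0.6667·0.7500 = 0.5000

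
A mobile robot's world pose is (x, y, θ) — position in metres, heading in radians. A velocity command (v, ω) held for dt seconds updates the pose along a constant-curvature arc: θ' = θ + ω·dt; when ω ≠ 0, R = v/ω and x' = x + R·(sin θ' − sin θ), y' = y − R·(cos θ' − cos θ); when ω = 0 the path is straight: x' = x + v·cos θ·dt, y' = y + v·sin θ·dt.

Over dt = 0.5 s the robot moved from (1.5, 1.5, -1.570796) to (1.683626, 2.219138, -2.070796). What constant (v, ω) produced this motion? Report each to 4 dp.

v = -1.5000, ω = -1.0000

Δθ = -2.070796 − -1.570796 = -0.500000
ω = Δθ/dt = -0.500000/0.5 = -1.0000
R = −Δy/(cos θ' − cos θ) = 1.5000
v = R·ω = 1.5000·-1.0000 = -1.5000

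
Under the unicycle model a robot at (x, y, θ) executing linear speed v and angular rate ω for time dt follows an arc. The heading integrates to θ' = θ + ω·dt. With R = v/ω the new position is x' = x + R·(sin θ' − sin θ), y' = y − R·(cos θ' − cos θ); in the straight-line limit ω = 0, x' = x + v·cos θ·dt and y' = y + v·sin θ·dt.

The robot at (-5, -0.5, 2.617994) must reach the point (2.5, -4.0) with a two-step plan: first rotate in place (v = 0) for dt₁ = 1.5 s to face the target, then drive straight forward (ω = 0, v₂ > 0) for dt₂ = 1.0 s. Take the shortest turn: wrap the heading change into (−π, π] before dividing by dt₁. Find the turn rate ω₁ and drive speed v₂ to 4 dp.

heading to target = atan2(-4−-0.5, 2.5−-5) = -0.4366
Δθ = wrap(-0.4366 − 2.6180) = -3.0546; ω₁ = Δθ/dt₁ = -2.0364
distance = √((2.5−-5)² + (-4−-0.5)²) = 8.2765; v₂ = distance/dt₂ = 8.2765

ω₁ = -2.0364, v₂ = 8.2765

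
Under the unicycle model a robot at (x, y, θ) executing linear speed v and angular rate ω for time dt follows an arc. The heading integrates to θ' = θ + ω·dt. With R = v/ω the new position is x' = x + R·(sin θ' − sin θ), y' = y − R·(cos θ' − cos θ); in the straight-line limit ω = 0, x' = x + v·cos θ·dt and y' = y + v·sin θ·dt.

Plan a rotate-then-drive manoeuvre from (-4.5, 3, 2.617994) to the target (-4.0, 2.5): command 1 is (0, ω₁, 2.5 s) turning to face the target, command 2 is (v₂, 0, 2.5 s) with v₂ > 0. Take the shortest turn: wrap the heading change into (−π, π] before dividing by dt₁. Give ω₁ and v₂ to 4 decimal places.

ω₁ = 1.1519, v₂ = 0.2828

heading to target = atan2(2.5−3, -4−-4.5) = -0.7854
Δθ = wrap(-0.7854 − 2.6180) = 2.8798; ω₁ = Δθ/dt₁ = 1.1519
distance = √((-4−-4.5)² + (2.5−3)²) = 0.7071; v₂ = distance/dt₂ = 0.2828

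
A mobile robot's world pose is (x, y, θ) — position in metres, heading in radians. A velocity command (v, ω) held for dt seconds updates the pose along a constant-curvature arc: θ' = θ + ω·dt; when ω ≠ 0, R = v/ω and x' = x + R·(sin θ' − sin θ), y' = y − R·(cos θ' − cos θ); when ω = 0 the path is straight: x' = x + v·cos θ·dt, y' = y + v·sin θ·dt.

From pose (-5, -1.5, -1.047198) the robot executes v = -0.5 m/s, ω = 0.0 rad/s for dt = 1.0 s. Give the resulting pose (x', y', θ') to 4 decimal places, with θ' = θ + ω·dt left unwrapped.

(-5.2500, -1.0670, -1.0472)

θ' = -1.0472 + 0.0·1.0 = -1.0472
ω = 0 → straight: x' = -5 + -0.5·cos(-1.0472)·1.0 = -5.2500
y' = -1.5 + -0.5·sin(-1.0472)·1.0 = -1.0670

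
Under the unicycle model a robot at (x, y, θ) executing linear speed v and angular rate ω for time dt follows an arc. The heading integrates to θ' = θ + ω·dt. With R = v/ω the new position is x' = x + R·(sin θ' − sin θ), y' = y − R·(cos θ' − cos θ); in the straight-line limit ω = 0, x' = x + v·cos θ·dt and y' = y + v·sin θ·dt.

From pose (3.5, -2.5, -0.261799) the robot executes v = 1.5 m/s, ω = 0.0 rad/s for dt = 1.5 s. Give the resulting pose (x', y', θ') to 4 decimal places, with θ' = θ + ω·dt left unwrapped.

θ' = -0.2618 + 0.0·1.5 = -0.2618
ω = 0 → straight: x' = 3.5 + 1.5·cos(-0.2618)·1.5 = 5.6733
y' = -2.5 + 1.5·sin(-0.2618)·1.5 = -3.0823

(5.6733, -3.0823, -0.2618)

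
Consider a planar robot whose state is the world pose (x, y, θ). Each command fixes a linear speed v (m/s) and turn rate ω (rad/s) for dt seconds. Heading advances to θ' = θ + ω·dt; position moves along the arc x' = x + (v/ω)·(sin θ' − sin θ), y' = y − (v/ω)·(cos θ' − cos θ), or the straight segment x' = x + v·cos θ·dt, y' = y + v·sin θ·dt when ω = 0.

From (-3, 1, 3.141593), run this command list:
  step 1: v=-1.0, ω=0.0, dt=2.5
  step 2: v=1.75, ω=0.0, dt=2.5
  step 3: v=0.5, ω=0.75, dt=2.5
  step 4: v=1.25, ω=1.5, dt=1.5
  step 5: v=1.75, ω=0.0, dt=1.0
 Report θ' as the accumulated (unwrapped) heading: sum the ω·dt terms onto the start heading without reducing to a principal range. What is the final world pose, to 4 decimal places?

(-3.0525, 1.3781, 7.2666)

step 1: θ'=3.1416 (straight) → pose (-0.5000, 1.0000, 3.1416)
step 2: θ'=3.1416 (straight) → pose (-4.8750, 1.0000, 3.1416)
step 3: θ'=5.0166 (R=0.6667) → pose (-5.5111, 0.1336, 5.0166)
step 4: θ'=7.2666 (R=0.8333) → pose (-4.0223, -0.0786, 7.2666)
step 5: θ'=7.2666 (straight) → pose (-3.0525, 1.3781, 7.2666)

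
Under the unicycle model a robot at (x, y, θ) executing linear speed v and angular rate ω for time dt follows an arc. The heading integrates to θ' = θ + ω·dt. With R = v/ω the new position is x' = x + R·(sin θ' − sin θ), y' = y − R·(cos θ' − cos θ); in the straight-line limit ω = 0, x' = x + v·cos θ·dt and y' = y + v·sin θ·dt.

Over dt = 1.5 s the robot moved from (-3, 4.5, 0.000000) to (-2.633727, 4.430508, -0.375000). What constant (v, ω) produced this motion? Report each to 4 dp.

v = 0.2500, ω = -0.2500

Δθ = -0.375000 − 0.000000 = -0.375000
ω = Δθ/dt = -0.375000/1.5 = -0.2500
R = Δx/(sin θ' − sin θ) = -1.0000
v = R·ω = -1.0000·-0.2500 = 0.2500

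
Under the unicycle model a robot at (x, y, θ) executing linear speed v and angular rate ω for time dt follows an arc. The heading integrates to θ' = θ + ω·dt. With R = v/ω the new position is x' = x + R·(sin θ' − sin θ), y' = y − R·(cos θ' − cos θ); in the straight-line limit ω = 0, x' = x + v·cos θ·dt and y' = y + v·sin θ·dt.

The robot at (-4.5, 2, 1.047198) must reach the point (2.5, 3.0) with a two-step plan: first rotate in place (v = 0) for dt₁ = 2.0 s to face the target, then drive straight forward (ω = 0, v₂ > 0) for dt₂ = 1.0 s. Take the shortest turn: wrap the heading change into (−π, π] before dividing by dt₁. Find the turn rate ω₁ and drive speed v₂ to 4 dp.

ω₁ = -0.4527, v₂ = 7.0711

heading to target = atan2(3−2, 2.5−-4.5) = 0.1419
Δθ = wrap(0.1419 − 1.0472) = -0.9053; ω₁ = Δθ/dt₁ = -0.4527
distance = √((2.5−-4.5)² + (3−2)²) = 7.0711; v₂ = distance/dt₂ = 7.0711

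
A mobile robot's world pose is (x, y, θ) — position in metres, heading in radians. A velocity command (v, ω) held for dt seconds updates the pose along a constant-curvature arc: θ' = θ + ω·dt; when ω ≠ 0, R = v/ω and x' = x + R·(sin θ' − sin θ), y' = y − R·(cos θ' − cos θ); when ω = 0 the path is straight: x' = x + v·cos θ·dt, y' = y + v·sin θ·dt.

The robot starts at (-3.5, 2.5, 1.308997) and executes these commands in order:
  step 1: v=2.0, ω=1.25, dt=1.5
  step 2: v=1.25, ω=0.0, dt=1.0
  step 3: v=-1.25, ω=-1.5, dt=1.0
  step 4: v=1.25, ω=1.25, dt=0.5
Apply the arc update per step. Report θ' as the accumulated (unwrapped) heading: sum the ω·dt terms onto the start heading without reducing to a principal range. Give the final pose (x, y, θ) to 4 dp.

step 1: θ'=3.1840 (R=1.6000) → pose (-5.1133, 4.5127, 3.1840)
step 2: θ'=3.1840 (straight) → pose (-6.3622, 4.4597, 3.1840)
step 3: θ'=1.6840 (R=0.8333) → pose (-5.4989, 3.7212, 1.6840)
step 4: θ'=2.3090 (R=1.0000) → pose (-5.7528, 4.2812, 2.3090)

(-5.7528, 4.2812, 2.3090)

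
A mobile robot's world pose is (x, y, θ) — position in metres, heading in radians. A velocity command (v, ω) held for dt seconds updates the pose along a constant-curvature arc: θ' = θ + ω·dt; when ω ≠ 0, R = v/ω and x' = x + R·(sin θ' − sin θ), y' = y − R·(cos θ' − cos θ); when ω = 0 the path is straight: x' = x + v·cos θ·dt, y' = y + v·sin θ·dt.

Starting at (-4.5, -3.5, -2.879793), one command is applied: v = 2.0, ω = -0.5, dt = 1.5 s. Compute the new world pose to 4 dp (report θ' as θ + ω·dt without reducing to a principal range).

θ' = -2.8798 + -0.5·1.5 = -3.6298
R = v/ω = 2.0/-0.5 = -4.0000
x' = -4.5 + -4.0000·(sin -3.6298 − sin -2.8798) = -7.4114
y' = -3.5 − -4.0000·(cos -3.6298 − cos -2.8798) = -3.1690

(-7.4114, -3.1690, -3.6298)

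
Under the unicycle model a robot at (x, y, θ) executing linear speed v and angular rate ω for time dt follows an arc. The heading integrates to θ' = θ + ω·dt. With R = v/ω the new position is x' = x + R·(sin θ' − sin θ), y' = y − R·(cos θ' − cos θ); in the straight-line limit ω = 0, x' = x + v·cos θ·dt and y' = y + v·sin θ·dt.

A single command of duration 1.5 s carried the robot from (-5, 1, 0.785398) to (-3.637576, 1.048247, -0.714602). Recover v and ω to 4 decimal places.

Δθ = -0.714602 − 0.785398 = -1.500000
ω = Δθ/dt = -1.500000/1.5 = -1.0000
R = Δx/(sin θ' − sin θ) = -1.0000
v = R·ω = -1.0000·-1.0000 = 1.0000

v = 1.0000, ω = -1.0000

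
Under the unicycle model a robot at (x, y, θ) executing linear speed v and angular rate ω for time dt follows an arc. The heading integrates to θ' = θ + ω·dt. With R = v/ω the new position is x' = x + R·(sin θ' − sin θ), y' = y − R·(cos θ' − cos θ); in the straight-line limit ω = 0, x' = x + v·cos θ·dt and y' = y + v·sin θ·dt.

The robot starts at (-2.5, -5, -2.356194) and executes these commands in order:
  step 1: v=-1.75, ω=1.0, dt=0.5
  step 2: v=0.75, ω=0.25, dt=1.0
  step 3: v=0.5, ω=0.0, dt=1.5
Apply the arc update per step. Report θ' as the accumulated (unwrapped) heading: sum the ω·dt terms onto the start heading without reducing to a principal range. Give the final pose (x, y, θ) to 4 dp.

(-2.2042, -5.7432, -1.6062)

step 1: θ'=-1.8562 (R=-1.7500) → pose (-2.0582, -4.2553, -1.8562)
step 2: θ'=-1.6062 (R=3.0000) → pose (-2.1777, -4.9937, -1.6062)
step 3: θ'=-1.6062 (straight) → pose (-2.2042, -5.7432, -1.6062)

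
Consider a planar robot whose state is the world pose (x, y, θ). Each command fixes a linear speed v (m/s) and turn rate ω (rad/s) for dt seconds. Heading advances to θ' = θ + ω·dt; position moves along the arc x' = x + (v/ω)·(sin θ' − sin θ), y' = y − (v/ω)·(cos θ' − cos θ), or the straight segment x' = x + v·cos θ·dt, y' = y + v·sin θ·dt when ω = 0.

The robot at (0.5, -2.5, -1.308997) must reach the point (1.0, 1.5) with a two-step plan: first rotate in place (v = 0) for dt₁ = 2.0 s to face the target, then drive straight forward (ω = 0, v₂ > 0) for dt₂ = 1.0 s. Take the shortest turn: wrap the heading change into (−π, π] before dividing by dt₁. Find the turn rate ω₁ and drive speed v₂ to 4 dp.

heading to target = atan2(1.5−-2.5, 1−0.5) = 1.4464
Δθ = wrap(1.4464 − -1.3090) = 2.7554; ω₁ = Δθ/dt₁ = 1.3777
distance = √((1−0.5)² + (1.5−-2.5)²) = 4.0311; v₂ = distance/dt₂ = 4.0311

ω₁ = 1.3777, v₂ = 4.0311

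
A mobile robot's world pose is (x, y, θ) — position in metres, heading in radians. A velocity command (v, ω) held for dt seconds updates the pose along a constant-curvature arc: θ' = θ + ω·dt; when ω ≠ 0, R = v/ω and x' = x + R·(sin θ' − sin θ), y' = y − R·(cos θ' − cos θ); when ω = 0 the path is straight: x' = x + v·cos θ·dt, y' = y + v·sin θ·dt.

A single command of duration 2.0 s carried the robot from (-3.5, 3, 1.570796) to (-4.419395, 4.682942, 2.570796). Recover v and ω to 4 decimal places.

Δθ = 2.570796 − 1.570796 = 1.000000
ω = Δθ/dt = 1.000000/2.0 = 0.5000
R = −Δy/(cos θ' − cos θ) = 2.0000
v = R·ω = 2.0000·0.5000 = 1.0000

v = 1.0000, ω = 0.5000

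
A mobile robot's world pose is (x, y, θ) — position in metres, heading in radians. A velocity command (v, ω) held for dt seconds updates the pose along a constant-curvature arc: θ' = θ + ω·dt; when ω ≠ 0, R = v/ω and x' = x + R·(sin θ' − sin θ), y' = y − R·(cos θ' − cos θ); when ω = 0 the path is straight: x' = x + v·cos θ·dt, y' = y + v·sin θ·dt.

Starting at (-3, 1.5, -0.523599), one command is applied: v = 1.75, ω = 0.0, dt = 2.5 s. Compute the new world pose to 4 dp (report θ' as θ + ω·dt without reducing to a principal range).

(0.7889, -0.6875, -0.5236)

θ' = -0.5236 + 0.0·2.5 = -0.5236
ω = 0 → straight: x' = -3 + 1.75·cos(-0.5236)·2.5 = 0.7889
y' = 1.5 + 1.75·sin(-0.5236)·2.5 = -0.6875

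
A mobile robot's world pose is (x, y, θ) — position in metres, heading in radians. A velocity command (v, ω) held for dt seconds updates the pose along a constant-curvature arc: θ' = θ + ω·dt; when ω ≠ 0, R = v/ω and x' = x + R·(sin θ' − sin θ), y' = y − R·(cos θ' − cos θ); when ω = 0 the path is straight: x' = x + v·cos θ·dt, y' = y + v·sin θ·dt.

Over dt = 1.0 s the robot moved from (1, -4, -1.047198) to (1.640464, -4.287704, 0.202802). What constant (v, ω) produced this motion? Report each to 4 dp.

Δθ = 0.202802 − -1.047198 = 1.250000
ω = Δθ/dt = 1.250000/1.0 = 1.2500
R = Δx/(sin θ' − sin θ) = 0.6000
v = R·ω = 0.6000·1.2500 = 0.7500

v = 0.7500, ω = 1.2500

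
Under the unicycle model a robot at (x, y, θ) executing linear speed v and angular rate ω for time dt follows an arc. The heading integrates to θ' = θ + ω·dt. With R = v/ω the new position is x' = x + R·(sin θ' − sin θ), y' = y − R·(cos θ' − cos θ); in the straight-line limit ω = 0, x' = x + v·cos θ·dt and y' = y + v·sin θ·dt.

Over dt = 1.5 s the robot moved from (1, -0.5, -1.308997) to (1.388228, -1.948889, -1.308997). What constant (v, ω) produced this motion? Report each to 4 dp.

Δθ = -1.308997 − -1.308997 = 0.000000
ω = Δθ/dt = 0.000000/1.5 = 0.0000
ω = 0 → v = (Δx·cos θ + Δy·sin θ)/dt = 1.0000

v = 1.0000, ω = 0.0000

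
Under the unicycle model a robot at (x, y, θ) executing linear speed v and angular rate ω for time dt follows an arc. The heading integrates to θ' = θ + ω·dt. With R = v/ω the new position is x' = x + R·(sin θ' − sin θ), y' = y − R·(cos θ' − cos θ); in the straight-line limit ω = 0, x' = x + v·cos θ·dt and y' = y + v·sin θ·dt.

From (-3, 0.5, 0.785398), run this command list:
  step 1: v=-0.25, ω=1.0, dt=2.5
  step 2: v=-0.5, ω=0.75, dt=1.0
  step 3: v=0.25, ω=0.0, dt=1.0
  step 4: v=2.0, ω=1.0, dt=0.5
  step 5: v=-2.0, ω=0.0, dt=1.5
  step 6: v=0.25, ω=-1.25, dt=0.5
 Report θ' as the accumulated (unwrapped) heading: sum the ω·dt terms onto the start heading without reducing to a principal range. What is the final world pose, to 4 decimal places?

(-2.4594, 2.0669, 3.9104)

step 1: θ'=3.2854 (R=-0.2500) → pose (-2.7874, 0.0758, 3.2854)
step 2: θ'=4.0354 (R=-0.6667) → pose (-2.3633, 0.3180, 4.0354)
step 3: θ'=4.0354 (straight) → pose (-2.5199, 0.1231, 4.0354)
step 4: θ'=4.5354 (R=2.0000) → pose (-2.9297, -0.7777, 4.5354)
step 5: θ'=4.5354 (straight) → pose (-2.4015, 2.1755, 4.5354)
step 6: θ'=3.9104 (R=-0.2000) → pose (-2.4594, 2.0669, 3.9104)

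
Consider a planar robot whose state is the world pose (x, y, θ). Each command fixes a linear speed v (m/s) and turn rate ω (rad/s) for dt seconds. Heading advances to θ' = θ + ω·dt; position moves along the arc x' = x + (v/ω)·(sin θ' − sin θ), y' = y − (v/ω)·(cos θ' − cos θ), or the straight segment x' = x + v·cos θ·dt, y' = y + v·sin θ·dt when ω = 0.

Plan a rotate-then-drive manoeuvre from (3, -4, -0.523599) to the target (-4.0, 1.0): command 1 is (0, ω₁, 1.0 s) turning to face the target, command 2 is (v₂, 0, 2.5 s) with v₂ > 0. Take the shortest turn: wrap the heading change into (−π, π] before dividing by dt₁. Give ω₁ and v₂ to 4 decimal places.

ω₁ = 3.0449, v₂ = 3.4409

heading to target = atan2(1−-4, -4−3) = 2.5213
Δθ = wrap(2.5213 − -0.5236) = 3.0449; ω₁ = Δθ/dt₁ = 3.0449
distance = √((-4−3)² + (1−-4)²) = 8.6023; v₂ = distance/dt₂ = 3.4409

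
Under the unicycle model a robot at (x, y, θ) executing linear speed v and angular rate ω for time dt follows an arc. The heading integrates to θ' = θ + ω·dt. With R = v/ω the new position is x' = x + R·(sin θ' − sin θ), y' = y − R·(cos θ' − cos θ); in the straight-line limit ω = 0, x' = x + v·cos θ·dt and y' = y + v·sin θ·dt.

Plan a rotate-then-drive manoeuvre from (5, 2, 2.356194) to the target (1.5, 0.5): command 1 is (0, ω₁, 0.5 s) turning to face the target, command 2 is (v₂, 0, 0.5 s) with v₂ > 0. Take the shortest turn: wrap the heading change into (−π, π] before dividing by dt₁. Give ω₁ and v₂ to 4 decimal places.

heading to target = atan2(0.5−2, 1.5−5) = -2.7367
Δθ = wrap(-2.7367 − 2.3562) = 1.1903; ω₁ = Δθ/dt₁ = 2.3806
distance = √((1.5−5)² + (0.5−2)²) = 3.8079; v₂ = distance/dt₂ = 7.6158

ω₁ = 2.3806, v₂ = 7.6158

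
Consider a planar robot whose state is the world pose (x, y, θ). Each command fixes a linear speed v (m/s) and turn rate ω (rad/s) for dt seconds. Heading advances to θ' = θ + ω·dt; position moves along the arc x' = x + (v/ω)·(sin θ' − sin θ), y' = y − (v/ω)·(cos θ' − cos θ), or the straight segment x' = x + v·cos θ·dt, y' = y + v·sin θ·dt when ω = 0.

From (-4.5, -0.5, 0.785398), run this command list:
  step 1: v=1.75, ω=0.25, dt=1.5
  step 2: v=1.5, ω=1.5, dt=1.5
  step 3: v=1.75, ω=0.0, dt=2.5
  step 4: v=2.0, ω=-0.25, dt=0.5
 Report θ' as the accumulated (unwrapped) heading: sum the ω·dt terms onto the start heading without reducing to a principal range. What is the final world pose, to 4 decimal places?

step 1: θ'=1.1604 (R=7.0000) → pose (-3.0310, 1.6569, 1.1604)
step 2: θ'=3.4104 (R=1.0000) → pose (-4.2136, 3.0200, 3.4104)
step 3: θ'=3.4104 (straight) → pose (-8.4314, 1.8581, 3.4104)
step 4: θ'=3.2854 (R=-8.0000) → pose (-9.4096, 1.6534, 3.2854)

(-9.4096, 1.6534, 3.2854)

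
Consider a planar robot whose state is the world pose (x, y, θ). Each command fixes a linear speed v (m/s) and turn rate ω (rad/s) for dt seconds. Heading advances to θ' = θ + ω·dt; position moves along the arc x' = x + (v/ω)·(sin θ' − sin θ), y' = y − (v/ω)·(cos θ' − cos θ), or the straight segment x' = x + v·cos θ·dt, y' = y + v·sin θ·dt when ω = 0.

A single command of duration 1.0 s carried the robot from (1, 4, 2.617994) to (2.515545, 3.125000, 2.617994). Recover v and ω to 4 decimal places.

v = -1.7500, ω = 0.0000

Δθ = 2.617994 − 2.617994 = 0.000000
ω = Δθ/dt = 0.000000/1.0 = 0.0000
ω = 0 → v = (Δx·cos θ + Δy·sin θ)/dt = -1.7500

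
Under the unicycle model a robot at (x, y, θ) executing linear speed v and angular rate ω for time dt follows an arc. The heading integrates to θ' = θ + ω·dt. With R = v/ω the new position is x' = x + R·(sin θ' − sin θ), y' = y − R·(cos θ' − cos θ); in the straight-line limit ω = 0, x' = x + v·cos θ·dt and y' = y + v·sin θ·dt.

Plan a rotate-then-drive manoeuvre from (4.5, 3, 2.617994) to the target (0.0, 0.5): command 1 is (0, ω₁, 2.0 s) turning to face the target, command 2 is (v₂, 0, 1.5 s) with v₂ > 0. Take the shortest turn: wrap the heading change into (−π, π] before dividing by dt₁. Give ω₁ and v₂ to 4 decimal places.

heading to target = atan2(0.5−3, 0−4.5) = -2.6345
Δθ = wrap(-2.6345 − 2.6180) = 1.0307; ω₁ = Δθ/dt₁ = 0.5153
distance = √((0−4.5)² + (0.5−3)²) = 5.1478; v₂ = distance/dt₂ = 3.4319

ω₁ = 0.5153, v₂ = 3.4319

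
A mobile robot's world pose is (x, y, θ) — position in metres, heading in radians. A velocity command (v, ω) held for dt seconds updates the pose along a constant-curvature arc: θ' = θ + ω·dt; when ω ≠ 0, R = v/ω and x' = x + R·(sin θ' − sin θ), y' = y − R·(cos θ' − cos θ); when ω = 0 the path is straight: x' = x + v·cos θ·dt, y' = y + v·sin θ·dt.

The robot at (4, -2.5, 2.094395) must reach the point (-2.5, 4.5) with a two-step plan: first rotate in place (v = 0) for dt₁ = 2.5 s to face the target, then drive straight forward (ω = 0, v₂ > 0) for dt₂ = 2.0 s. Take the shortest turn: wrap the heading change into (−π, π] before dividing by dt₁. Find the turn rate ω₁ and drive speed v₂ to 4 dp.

heading to target = atan2(4.5−-2.5, -2.5−4) = 2.3192
Δθ = wrap(2.3192 − 2.0944) = 0.2248; ω₁ = Δθ/dt₁ = 0.0899
distance = √((-2.5−4)² + (4.5−-2.5)²) = 9.5525; v₂ = distance/dt₂ = 4.7762

ω₁ = 0.0899, v₂ = 4.7762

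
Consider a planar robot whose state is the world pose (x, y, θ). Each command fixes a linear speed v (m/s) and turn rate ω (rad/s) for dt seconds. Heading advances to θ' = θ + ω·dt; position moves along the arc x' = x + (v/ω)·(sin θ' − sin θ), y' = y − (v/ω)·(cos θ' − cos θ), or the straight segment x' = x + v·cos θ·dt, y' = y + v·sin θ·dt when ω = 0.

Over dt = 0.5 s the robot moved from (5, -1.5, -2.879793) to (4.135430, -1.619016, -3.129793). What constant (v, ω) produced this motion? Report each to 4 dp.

v = 1.7500, ω = -0.5000

Δθ = -3.129793 − -2.879793 = -0.250000
ω = Δθ/dt = -0.250000/0.5 = -0.5000
R = Δx/(sin θ' − sin θ) = -3.5000
v = R·ω = -3.5000·-0.5000 = 1.7500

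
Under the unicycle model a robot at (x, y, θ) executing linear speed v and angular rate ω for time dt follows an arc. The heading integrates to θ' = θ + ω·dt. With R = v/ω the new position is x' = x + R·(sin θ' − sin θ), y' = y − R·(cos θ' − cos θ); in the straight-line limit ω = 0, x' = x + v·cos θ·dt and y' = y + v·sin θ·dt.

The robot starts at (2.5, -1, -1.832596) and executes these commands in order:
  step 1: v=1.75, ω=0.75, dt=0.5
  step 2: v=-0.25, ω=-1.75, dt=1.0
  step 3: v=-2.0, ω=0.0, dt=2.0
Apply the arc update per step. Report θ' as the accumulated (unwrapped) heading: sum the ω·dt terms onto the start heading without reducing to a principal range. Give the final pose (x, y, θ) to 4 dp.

step 1: θ'=-1.4576 (R=2.3333) → pose (2.4354, -1.8675, -1.4576)
step 2: θ'=-3.2076 (R=0.1429) → pose (2.5868, -1.7088, -3.2076)
step 3: θ'=-3.2076 (straight) → pose (6.5781, -1.9726, -3.2076)

(6.5781, -1.9726, -3.2076)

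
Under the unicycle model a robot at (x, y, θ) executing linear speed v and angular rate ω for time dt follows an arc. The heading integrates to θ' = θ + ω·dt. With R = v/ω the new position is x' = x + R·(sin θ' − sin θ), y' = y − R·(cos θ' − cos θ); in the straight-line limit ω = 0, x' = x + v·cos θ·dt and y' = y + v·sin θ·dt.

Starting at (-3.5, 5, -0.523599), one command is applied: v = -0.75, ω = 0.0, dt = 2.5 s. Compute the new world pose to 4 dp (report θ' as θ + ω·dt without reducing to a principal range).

(-5.1238, 5.9375, -0.5236)

θ' = -0.5236 + 0.0·2.5 = -0.5236
ω = 0 → straight: x' = -3.5 + -0.75·cos(-0.5236)·2.5 = -5.1238
y' = 5 + -0.75·sin(-0.5236)·2.5 = 5.9375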